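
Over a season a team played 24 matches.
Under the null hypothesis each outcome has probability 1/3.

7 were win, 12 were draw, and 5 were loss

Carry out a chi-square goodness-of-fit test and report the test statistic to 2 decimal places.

3.25

Expected count for each of the 3 categories: 24/3 = 8.
win: (7 − 8)²/8 = 1/8 = 0.125
draw: (12 − 8)²/8 = 16/8 = 2.000
loss: (5 − 8)²/8 = 9/8 = 1.125
Sum = 3.25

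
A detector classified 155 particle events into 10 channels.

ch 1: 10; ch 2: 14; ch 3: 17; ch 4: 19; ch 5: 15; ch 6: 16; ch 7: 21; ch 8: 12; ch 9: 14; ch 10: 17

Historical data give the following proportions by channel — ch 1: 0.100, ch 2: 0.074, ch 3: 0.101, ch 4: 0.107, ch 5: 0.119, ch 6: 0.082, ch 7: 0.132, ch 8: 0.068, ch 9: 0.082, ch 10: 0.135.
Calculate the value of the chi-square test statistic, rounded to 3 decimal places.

5.556

Expected counts E_i = n·p_i: 155×0.100 = 15.5, 155×0.074 = 11.47, 155×0.101 = 15.655, 155×0.107 = 16.585, 155×0.119 = 18.445, 155×0.082 = 12.71, 155×0.132 = 20.46, 155×0.068 = 10.54, 155×0.082 = 12.71, 155×0.135 = 20.925.
χ² = (10−15.5)²/15.5 + (14−11.47)²/11.47 + (17−15.655)²/15.655 + (19−16.585)²/16.585 + (15−18.445)²/18.445 + (16−12.71)²/12.71 + (21−20.46)²/20.46 + (12−10.54)²/10.54 + (14−12.71)²/12.71 + (17−20.925)²/20.925
   = 1.9516 + 0.5581 + 0.1156 + 0.3517 + 0.6434 + 0.8516 + 0.0143 + 0.2022 + 0.1309 + 0.7362
Sum = 5.556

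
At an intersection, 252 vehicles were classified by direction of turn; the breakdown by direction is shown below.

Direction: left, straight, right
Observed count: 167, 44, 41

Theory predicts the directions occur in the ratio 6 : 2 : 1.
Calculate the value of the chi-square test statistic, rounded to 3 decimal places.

8.613

Ratio total = 9. Expected counts: 252×6/9 = 168, 252×2/9 = 56, 252×1/9 = 28.
χ² = (167−168)²/168 + (44−56)²/56 + (41−28)²/28
   = 0.0060 + 2.5714 + 6.0357
Sum = 8.613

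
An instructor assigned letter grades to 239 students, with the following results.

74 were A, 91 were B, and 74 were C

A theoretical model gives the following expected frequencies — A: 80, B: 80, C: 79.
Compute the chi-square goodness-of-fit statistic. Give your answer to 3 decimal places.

2.279

cat         O        E   (O−E)²/E
A          74       80     0.4500
B          91       80     1.5125
C          74       79     0.3165
Sum = 2.279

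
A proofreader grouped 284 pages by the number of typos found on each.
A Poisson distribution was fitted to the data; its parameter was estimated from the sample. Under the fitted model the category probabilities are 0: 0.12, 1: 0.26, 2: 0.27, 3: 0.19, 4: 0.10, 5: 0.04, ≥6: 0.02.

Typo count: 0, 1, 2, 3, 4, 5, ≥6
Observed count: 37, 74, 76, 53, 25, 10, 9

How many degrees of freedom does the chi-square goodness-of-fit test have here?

There are k = 7 categories and 1 parameter estimated from the data, so df = 7 − 1 − 1 = 5.

5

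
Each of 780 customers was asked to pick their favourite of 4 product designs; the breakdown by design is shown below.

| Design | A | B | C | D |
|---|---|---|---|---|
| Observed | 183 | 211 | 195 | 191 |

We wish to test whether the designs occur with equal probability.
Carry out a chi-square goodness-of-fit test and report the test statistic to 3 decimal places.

2.133

Under H₀ each category has probability 1/4, so each expected count is 780/4 = 195.
A: (183 − 195)²/195 = 144/195 = 0.7385
B: (211 − 195)²/195 = 256/195 = 1.3128
C: (195 − 195)²/195 = 0/195 = 0.0000
D: (191 − 195)²/195 = 16/195 = 0.0821
Sum = 2.133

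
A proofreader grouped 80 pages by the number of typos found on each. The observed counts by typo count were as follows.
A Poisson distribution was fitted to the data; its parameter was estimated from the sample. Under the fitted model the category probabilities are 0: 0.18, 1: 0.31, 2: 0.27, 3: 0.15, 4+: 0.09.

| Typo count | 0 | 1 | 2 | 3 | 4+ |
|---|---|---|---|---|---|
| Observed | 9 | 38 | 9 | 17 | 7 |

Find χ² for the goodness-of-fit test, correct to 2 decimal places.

18.49

Expected counts E_i = n·p_i: 80×0.18 = 14.4, 80×0.31 = 24.8, 80×0.27 = 21.6, 80×0.15 = 12, 80×0.09 = 7.2.
χ² = (9−14.4)²/14.4 + (38−24.8)²/24.8 + (9−21.6)²/21.6 + (17−12)²/12 + (7−7.2)²/7.2
   = 2.025 + 7.026 + 7.350 + 2.083 + 0.006
Sum = 18.49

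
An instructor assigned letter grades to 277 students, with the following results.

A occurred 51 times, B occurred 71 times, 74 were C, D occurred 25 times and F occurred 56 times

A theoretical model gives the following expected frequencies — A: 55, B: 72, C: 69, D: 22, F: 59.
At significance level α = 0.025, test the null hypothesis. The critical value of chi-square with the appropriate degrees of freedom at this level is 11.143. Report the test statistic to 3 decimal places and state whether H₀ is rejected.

1.229; do not reject

A: (51 − 55)²/55 = 16/55 = 0.2909
B: (71 − 72)²/72 = 1/72 = 0.0139
C: (74 − 69)²/69 = 25/69 = 0.3623
D: (25 − 22)²/22 = 9/22 = 0.4091
F: (56 − 59)²/59 = 9/59 = 0.1525
Sum = 1.229
df = 4. Since 1.229 < 11.143, we do not reject H₀.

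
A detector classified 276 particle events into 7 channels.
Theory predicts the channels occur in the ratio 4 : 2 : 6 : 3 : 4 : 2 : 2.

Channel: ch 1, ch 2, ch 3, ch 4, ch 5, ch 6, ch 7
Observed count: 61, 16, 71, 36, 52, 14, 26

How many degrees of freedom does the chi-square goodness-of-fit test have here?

There are k = 7 categories and no parameters were estimated from the data, so df = 7 − 1 = 6.

6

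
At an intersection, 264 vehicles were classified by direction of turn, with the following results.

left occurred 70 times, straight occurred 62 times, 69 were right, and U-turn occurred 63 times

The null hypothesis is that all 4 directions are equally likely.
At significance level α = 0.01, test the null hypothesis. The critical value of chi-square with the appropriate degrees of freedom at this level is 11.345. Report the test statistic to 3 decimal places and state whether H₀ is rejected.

Under H₀ each category has probability 1/4, so each expected count is 264/4 = 66.
cat           O        E   (O−E)²/E
left         70       66     0.2424
straight     62       66     0.2424
right        69       66     0.1364
U-turn       63       66     0.1364
Sum = 0.758
df = 3. Since 0.758 < 11.345, we do not reject H₀.

0.758; do not reject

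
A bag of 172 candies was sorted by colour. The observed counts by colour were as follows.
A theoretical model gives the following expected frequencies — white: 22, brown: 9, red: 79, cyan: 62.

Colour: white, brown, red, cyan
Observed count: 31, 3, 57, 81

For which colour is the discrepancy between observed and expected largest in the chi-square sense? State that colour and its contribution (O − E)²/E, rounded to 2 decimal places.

χ² = (31−22)²/22 + (3−9)²/9 + (57−79)²/79 + (81−62)²/62
   = 3.682 + 4.000 + 6.127 + 5.823
The largest term is for red: 6.13.

red, 6.13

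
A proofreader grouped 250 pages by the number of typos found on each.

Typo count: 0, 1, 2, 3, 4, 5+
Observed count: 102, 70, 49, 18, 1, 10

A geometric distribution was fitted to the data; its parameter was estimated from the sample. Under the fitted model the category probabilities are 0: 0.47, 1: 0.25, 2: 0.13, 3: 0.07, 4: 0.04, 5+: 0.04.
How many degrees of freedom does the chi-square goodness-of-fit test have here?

There are k = 6 categories and 1 parameter estimated from the data, so df = 6 − 1 − 1 = 4.

4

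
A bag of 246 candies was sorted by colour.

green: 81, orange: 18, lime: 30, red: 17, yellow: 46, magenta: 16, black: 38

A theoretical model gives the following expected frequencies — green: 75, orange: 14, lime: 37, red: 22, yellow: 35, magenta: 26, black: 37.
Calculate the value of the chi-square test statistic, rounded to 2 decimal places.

11.41

χ² = (81−75)²/75 + (18−14)²/14 + (30−37)²/37 + (17−22)²/22 + (46−35)²/35 + (16−26)²/26 + (38−37)²/37
   = 0.480 + 1.143 + 1.324 + 1.136 + 3.457 + 3.846 + 0.027
Sum = 11.41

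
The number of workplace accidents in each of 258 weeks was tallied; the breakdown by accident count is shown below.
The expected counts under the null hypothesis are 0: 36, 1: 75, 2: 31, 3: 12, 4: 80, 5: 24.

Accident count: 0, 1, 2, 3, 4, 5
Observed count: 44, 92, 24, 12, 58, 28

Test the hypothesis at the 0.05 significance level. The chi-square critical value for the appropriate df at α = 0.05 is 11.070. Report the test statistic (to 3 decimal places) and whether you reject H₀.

χ² = (44−36)²/36 + (92−75)²/75 + (24−31)²/31 + (12−12)²/12 + (58−80)²/80 + (28−24)²/24
   = 1.7778 + 3.8533 + 1.5806 + 0.0000 + 6.0500 + 0.6667
Sum = 13.928
df = 5. Since 13.928 > 11.070, we reject H₀.

13.928; reject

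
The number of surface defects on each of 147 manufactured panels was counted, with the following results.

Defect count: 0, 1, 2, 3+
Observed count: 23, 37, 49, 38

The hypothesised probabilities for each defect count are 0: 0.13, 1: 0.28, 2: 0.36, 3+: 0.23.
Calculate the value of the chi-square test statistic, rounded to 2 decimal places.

2.02

Expected counts E_i = n·p_i: 147×0.13 = 19.11, 147×0.28 = 41.16, 147×0.36 = 52.92, 147×0.23 = 33.81.
χ² = (23−19.11)²/19.11 + (37−41.16)²/41.16 + (49−52.92)²/52.92 + (38−33.81)²/33.81
   = 0.792 + 0.420 + 0.290 + 0.519
Sum = 2.02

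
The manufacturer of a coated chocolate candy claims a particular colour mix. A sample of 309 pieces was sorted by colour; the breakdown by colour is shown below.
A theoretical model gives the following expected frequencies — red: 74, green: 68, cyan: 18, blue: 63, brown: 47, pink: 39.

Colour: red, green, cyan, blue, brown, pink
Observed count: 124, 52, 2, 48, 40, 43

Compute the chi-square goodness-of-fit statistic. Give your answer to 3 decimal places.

56.795

cat         O        E   (O−E)²/E
red       124       74    33.7838
green      52       68     3.7647
cyan        2       18    14.2222
blue       48       63     3.5714
brown      40       47     1.0426
pink       43       39     0.4103
Sum = 56.795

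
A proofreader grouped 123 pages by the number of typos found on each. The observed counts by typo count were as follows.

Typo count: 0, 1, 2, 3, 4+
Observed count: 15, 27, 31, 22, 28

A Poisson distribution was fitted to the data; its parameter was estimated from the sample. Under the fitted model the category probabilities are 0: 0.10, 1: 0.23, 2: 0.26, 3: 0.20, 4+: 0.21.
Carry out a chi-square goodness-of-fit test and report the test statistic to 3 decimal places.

1.139

Expected counts E_i = n·p_i: 123×0.10 = 12.3, 123×0.23 = 28.29, 123×0.26 = 31.98, 123×0.20 = 24.6, 123×0.21 = 25.83.
0: (15 − 12.3)²/12.3 = 7.29/12.3 = 0.5927
1: (27 − 28.29)²/28.29 = 1.6641/28.29 = 0.0588
2: (31 − 31.98)²/31.98 = 0.9604/31.98 = 0.0300
3: (22 − 24.6)²/24.6 = 6.76/24.6 = 0.2748
4+: (28 − 25.83)²/25.83 = 4.7089/25.83 = 0.1823
Sum = 1.139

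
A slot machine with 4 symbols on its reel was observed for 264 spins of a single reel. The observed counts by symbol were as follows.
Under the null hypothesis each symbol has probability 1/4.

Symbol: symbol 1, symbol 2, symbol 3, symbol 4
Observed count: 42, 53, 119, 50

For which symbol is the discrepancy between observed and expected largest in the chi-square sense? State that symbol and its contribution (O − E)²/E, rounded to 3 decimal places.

symbol 3, 42.561

Expected count for each of the 4 categories: 264/4 = 66.
symbol 1: (42 − 66)²/66 = 576/66 = 8.7273
symbol 2: (53 − 66)²/66 = 169/66 = 2.5606
symbol 3: (119 − 66)²/66 = 2809/66 = 42.5606
symbol 4: (50 − 66)²/66 = 256/66 = 3.8788
The largest term is for symbol 3: 42.561.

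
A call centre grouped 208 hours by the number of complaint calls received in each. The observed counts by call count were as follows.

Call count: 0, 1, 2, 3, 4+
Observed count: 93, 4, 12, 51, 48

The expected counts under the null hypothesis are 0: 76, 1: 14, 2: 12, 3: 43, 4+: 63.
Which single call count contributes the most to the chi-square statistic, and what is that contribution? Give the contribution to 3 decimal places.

χ² = (93−76)²/76 + (4−14)²/14 + (12−12)²/12 + (51−43)²/43 + (48−63)²/63
   = 3.8026 + 7.1429 + 0.0000 + 1.4884 + 3.5714
The largest term is for 1: 7.143.

1, 7.143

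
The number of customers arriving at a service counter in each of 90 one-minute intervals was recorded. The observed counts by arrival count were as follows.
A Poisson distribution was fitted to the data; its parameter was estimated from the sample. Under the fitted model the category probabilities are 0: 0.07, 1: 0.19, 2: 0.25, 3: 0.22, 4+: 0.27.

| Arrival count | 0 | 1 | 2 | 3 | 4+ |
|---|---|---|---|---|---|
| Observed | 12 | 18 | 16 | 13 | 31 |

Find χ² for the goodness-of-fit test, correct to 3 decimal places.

Expected counts E_i = n·p_i: 90×0.07 = 6.3, 90×0.19 = 17.1, 90×0.25 = 22.5, 90×0.22 = 19.8, 90×0.27 = 24.3.
0: (12 − 6.3)²/6.3 = 32.49/6.3 = 5.1571
1: (18 − 17.1)²/17.1 = 0.81/17.1 = 0.0474
2: (16 − 22.5)²/22.5 = 42.25/22.5 = 1.8778
3: (13 − 19.8)²/19.8 = 46.24/19.8 = 2.3354
4+: (31 − 24.3)²/24.3 = 44.89/24.3 = 1.8473
Sum = 11.265

11.265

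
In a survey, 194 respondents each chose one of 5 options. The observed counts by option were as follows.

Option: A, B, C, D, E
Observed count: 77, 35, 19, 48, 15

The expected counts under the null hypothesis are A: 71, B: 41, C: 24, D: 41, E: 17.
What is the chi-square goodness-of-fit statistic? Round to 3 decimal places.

cat         O        E   (O−E)²/E
A          77       71     0.5070
B          35       41     0.8780
C          19       24     1.0417
D          48       41     1.1951
E          15       17     0.2353
Sum = 3.857

3.857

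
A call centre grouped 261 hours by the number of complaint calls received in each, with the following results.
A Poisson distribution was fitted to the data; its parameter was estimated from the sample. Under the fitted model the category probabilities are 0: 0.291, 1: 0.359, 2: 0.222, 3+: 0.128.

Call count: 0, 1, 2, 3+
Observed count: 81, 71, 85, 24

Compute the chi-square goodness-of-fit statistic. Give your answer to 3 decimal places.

Expected counts E_i = n·p_i: 261×0.291 = 75.951, 261×0.359 = 93.699, 261×0.222 = 57.942, 261×0.128 = 33.408.
χ² = (81−75.951)²/75.951 + (71−93.699)²/93.699 + (85−57.942)²/57.942 + (24−33.408)²/33.408
   = 0.3356 + 5.4989 + 12.6357 + 2.6494
Sum = 21.120

21.120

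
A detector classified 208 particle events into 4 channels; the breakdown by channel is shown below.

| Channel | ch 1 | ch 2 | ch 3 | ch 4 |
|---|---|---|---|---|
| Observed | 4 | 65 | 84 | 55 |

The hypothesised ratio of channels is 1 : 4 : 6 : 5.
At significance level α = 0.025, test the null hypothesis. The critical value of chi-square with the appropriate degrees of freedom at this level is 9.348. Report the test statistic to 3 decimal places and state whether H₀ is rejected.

Ratio total = 16. Expected counts: 208×1/16 = 13, 208×4/16 = 52, 208×6/16 = 78, 208×5/16 = 65.
cat         O        E   (O−E)²/E
ch 1        4       13     6.2308
ch 2       65       52     3.2500
ch 3       84       78     0.4615
ch 4       55       65     1.5385
Sum = 11.481
df = 3. Since 11.481 > 9.348, we reject H₀.

11.481; reject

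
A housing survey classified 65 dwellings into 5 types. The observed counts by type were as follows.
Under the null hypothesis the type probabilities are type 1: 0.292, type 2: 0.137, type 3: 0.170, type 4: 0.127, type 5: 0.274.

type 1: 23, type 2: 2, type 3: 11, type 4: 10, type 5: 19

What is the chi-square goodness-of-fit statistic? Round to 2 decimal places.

6.65

Expected counts E_i = n·p_i: 65×0.292 = 18.98, 65×0.137 = 8.905, 65×0.170 = 11.05, 65×0.127 = 8.255, 65×0.274 = 17.81.
χ² = (23−18.98)²/18.98 + (2−8.905)²/8.905 + (11−11.05)²/11.05 + (10−8.255)²/8.255 + (19−17.81)²/17.81
   = 0.851 + 5.354 + 0.000 + 0.369 + 0.080
Sum = 6.65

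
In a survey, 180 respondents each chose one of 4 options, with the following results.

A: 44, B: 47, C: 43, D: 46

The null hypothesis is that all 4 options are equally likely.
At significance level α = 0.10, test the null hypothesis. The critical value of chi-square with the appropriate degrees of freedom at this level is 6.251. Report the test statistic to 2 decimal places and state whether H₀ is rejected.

Under H₀ each category has probability 1/4, so each expected count is 180/4 = 45.
A: (44 − 45)²/45 = 1/45 = 0.022
B: (47 − 45)²/45 = 4/45 = 0.089
C: (43 − 45)²/45 = 4/45 = 0.089
D: (46 − 45)²/45 = 1/45 = 0.022
Sum = 0.22
df = 3. Since 0.22 < 6.251, we do not reject H₀.

0.22; do not reject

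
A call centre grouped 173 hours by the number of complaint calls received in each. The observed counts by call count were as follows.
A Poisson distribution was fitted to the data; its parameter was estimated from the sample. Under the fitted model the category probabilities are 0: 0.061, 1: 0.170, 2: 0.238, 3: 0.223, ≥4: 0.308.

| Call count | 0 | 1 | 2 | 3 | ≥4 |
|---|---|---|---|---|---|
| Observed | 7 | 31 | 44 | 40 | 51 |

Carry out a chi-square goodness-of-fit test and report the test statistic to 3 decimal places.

Expected counts E_i = n·p_i: 173×0.061 = 10.553, 173×0.170 = 29.41, 173×0.238 = 41.174, 173×0.223 = 38.579, 173×0.308 = 53.284.
0: (7 − 10.553)²/10.553 = 12.623809/10.553 = 1.1962
1: (31 − 29.41)²/29.41 = 2.5281/29.41 = 0.0860
2: (44 − 41.174)²/41.174 = 7.986276/41.174 = 0.1940
3: (40 − 38.579)²/38.579 = 2.019241/38.579 = 0.0523
≥4: (51 − 53.284)²/53.284 = 5.216656/53.284 = 0.0979
Sum = 1.626

1.626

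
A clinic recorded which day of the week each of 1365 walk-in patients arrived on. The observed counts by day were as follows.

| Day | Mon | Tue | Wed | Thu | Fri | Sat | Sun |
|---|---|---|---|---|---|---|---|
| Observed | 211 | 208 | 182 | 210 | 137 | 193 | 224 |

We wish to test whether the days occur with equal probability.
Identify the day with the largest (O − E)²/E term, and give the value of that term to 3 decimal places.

Expected count for each of the 7 categories: 1365/7 = 195.
cat         O        E   (O−E)²/E
Mon       211      195     1.3128
Tue       208      195     0.8667
Wed       182      195     0.8667
Thu       210      195     1.1538
Fri       137      195    17.2513
Sat       193      195     0.0205
Sun       224      195     4.3128
The largest term is for Fri: 17.251.

Fri, 17.251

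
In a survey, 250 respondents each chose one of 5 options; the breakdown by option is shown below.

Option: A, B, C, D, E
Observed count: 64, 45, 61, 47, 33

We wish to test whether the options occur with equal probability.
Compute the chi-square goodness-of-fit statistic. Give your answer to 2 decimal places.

12.80

Expected count for each of the 5 categories: 250/5 = 50.
A: (64 − 50)²/50 = 196/50 = 3.920
B: (45 − 50)²/50 = 25/50 = 0.500
C: (61 − 50)²/50 = 121/50 = 2.420
D: (47 − 50)²/50 = 9/50 = 0.180
E: (33 − 50)²/50 = 289/50 = 5.780
Sum = 12.80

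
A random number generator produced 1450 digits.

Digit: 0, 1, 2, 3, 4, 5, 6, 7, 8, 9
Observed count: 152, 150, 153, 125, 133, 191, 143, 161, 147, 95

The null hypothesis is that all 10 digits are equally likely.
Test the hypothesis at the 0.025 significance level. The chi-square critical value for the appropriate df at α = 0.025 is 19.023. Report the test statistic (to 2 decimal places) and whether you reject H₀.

38.36; reject

Expected count for each of the 10 categories: 1450/10 = 145.
0: (152 − 145)²/145 = 49/145 = 0.338
1: (150 − 145)²/145 = 25/145 = 0.172
2: (153 − 145)²/145 = 64/145 = 0.441
3: (125 − 145)²/145 = 400/145 = 2.759
4: (133 − 145)²/145 = 144/145 = 0.993
5: (191 − 145)²/145 = 2116/145 = 14.593
6: (143 − 145)²/145 = 4/145 = 0.028
7: (161 − 145)²/145 = 256/145 = 1.766
8: (147 − 145)²/145 = 4/145 = 0.028
9: (95 − 145)²/145 = 2500/145 = 17.241
Sum = 38.36
df = 9. Since 38.36 > 19.023, we reject H₀.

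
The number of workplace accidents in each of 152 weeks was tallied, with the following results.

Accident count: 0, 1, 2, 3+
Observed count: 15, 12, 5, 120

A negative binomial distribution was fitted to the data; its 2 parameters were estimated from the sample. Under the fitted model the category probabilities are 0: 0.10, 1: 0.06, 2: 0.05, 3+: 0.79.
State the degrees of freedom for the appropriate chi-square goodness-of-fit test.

There are k = 4 categories and 2 parameters estimated from the data, so df = 4 − 1 − 2 = 1.

1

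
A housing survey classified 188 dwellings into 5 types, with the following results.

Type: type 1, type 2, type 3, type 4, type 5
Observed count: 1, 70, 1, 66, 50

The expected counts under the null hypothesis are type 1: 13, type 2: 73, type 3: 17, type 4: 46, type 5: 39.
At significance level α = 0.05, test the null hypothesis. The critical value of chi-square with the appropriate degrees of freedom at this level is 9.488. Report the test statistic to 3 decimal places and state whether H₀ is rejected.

χ² = (1−13)²/13 + (70−73)²/73 + (1−17)²/17 + (66−46)²/46 + (50−39)²/39
   = 11.0769 + 0.1233 + 15.0588 + 8.6957 + 3.1026
Sum = 38.057
df = 4. Since 38.057 > 9.488, we reject H₀.

38.057; reject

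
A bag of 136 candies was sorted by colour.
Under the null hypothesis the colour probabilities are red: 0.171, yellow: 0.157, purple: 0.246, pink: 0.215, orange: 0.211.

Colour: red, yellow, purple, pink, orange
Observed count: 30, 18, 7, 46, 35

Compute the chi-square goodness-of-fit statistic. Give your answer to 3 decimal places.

34.394

Expected counts E_i = n·p_i: 136×0.171 = 23.256, 136×0.157 = 21.352, 136×0.246 = 33.456, 136×0.215 = 29.24, 136×0.211 = 28.696.
red: (30 − 23.256)²/23.256 = 45.481536/23.256 = 1.9557
yellow: (18 − 21.352)²/21.352 = 11.235904/21.352 = 0.5262
purple: (7 − 33.456)²/33.456 = 699.919936/33.456 = 20.9206
pink: (46 − 29.24)²/29.24 = 280.8976/29.24 = 9.6066
orange: (35 − 28.696)²/28.696 = 39.740416/28.696 = 1.3849
Sum = 34.394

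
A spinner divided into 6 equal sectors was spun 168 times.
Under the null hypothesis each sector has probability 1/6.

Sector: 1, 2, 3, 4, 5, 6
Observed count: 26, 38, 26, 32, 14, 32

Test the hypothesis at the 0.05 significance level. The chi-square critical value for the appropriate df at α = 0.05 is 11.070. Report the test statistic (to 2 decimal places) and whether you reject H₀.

Expected count for each of the 6 categories: 168/6 = 28.
cat         O        E   (O−E)²/E
1          26       28      0.143
2          38       28      3.571
3          26       28      0.143
4          32       28      0.571
5          14       28      7.000
6          32       28      0.571
Sum = 12.00
df = 5. Since 12.00 > 11.070, we reject H₀.

12.00; reject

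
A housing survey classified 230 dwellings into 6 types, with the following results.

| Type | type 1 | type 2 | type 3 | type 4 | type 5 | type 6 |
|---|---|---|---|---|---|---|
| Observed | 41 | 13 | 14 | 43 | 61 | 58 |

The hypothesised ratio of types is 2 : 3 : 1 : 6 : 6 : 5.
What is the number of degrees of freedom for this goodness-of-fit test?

5

There are k = 6 categories and no parameters were estimated from the data, so df = 6 − 1 = 5.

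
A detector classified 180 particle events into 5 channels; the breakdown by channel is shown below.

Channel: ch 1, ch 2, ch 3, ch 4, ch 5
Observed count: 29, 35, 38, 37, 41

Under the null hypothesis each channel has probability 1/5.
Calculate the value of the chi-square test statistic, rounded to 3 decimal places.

2.222

Expected count for each of the 5 categories: 180/5 = 36.
cat         O        E   (O−E)²/E
ch 1       29       36     1.3611
ch 2       35       36     0.0278
ch 3       38       36     0.1111
ch 4       37       36     0.0278
ch 5       41       36     0.6944
Sum = 2.222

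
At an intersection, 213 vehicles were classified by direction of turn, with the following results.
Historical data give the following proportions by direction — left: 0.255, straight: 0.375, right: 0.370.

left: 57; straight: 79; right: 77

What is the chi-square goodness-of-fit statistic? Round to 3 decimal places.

0.184

Expected counts E_i = n·p_i: 213×0.255 = 54.315, 213×0.375 = 79.875, 213×0.370 = 78.81.
cat           O        E   (O−E)²/E
left         57   54.315     0.1327
straight     79   79.875     0.0096
right        77    78.81     0.0416
Sum = 0.184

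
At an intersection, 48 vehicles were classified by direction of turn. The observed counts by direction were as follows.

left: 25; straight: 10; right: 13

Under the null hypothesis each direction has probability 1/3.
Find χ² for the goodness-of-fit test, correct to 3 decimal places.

7.875

Under H₀ each category has probability 1/3, so each expected count is 48/3 = 16.
cat           O        E   (O−E)²/E
left         25       16     5.0625
straight     10       16     2.2500
right        13       16     0.5625
Sum = 7.875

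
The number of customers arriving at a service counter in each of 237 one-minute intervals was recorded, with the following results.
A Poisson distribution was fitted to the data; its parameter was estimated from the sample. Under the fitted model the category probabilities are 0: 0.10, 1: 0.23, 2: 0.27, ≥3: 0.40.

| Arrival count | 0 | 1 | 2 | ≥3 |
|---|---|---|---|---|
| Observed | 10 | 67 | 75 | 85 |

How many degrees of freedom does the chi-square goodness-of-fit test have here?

2

There are k = 4 categories and 1 parameter estimated from the data, so df = 4 − 1 − 1 = 2.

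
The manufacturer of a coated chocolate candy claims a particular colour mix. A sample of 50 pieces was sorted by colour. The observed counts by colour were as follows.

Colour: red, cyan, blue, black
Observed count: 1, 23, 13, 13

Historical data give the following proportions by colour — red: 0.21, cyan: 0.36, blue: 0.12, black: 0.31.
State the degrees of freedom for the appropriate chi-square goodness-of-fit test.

There are k = 4 categories and no parameters were estimated from the data, so df = 4 − 1 = 3.

3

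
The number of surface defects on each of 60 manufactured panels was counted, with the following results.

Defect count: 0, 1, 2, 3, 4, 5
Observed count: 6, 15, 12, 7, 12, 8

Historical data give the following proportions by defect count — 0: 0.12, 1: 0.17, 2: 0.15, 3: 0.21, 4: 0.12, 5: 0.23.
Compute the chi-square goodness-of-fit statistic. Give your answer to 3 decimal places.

Expected counts E_i = n·p_i: 60×0.12 = 7.2, 60×0.17 = 10.2, 60×0.15 = 9, 60×0.21 = 12.6, 60×0.12 = 7.2, 60×0.23 = 13.8.
χ² = (6−7.2)²/7.2 + (15−10.2)²/10.2 + (12−9)²/9 + (7−12.6)²/12.6 + (12−7.2)²/7.2 + (8−13.8)²/13.8
   = 0.2000 + 2.2588 + 1.0000 + 2.4889 + 3.2000 + 2.4377
Sum = 11.585

11.585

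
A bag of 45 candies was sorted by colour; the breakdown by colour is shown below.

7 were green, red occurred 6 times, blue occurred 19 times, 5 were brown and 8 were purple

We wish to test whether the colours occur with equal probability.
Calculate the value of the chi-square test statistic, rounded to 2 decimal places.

Expected count for each of the 5 categories: 45/5 = 9.
green: (7 − 9)²/9 = 4/9 = 0.444
red: (6 − 9)²/9 = 9/9 = 1.000
blue: (19 − 9)²/9 = 100/9 = 11.111
brown: (5 − 9)²/9 = 16/9 = 1.778
purple: (8 − 9)²/9 = 1/9 = 0.111
Sum = 14.44

14.44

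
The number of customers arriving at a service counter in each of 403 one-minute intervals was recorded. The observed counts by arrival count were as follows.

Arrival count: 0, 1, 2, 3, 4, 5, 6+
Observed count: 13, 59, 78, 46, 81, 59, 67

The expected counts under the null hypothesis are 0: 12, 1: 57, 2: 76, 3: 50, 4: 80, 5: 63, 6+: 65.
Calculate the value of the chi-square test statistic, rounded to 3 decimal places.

0.854

cat         O        E   (O−E)²/E
0          13       12     0.0833
1          59       57     0.0702
2          78       76     0.0526
3          46       50     0.3200
4          81       80     0.0125
5          59       63     0.2540
6+         67       65     0.0615
Sum = 0.854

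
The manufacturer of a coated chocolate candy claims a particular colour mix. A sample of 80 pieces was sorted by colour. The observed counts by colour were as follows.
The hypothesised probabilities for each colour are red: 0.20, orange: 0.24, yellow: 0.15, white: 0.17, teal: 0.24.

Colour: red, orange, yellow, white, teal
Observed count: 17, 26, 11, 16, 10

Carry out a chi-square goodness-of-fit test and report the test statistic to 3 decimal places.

Expected counts E_i = n·p_i: 80×0.20 = 16, 80×0.24 = 19.2, 80×0.15 = 12, 80×0.17 = 13.6, 80×0.24 = 19.2.
red: (17 − 16)²/16 = 1/16 = 0.0625
orange: (26 − 19.2)²/19.2 = 46.24/19.2 = 2.4083
yellow: (11 − 12)²/12 = 1/12 = 0.0833
white: (16 − 13.6)²/13.6 = 5.76/13.6 = 0.4235
teal: (10 − 19.2)²/19.2 = 84.64/19.2 = 4.4083
Sum = 7.386

7.386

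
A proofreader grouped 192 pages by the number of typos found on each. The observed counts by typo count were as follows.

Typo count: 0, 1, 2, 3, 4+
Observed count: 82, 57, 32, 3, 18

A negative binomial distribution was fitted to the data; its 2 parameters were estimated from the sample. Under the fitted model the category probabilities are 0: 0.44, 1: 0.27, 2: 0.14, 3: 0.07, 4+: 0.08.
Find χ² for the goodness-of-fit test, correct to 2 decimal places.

10.13

Expected counts E_i = n·p_i: 192×0.44 = 84.48, 192×0.27 = 51.84, 192×0.14 = 26.88, 192×0.07 = 13.44, 192×0.08 = 15.36.
cat         O        E   (O−E)²/E
0          82    84.48      0.073
1          57    51.84      0.514
2          32    26.88      0.975
3           3    13.44      8.110
4+         18    15.36      0.454
Sum = 10.13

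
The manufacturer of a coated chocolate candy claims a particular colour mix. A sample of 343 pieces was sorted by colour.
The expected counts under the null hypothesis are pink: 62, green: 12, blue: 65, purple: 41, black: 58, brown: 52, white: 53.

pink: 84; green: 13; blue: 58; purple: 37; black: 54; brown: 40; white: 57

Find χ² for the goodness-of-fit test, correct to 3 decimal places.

12.381

pink: (84 − 62)²/62 = 484/62 = 7.8065
green: (13 − 12)²/12 = 1/12 = 0.0833
blue: (58 − 65)²/65 = 49/65 = 0.7538
purple: (37 − 41)²/41 = 16/41 = 0.3902
black: (54 − 58)²/58 = 16/58 = 0.2759
brown: (40 − 52)²/52 = 144/52 = 2.7692
white: (57 − 53)²/53 = 16/53 = 0.3019
Sum = 12.381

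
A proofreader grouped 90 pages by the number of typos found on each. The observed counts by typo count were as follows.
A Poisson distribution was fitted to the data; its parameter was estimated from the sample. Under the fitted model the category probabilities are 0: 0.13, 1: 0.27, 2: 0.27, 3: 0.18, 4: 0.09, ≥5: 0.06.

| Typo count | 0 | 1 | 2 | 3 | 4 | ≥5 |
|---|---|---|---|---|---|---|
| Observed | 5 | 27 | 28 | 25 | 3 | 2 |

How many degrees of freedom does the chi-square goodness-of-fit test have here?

There are k = 6 categories and 1 parameter estimated from the data, so df = 6 − 1 − 1 = 4.

4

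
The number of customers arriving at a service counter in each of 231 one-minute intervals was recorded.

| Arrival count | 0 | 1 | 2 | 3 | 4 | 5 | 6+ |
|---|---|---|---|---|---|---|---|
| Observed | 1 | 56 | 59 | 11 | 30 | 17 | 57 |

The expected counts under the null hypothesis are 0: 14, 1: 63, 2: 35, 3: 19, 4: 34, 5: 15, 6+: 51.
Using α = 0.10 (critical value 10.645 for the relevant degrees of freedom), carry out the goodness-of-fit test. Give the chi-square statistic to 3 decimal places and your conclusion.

0: (1 − 14)²/14 = 169/14 = 12.0714
1: (56 − 63)²/63 = 49/63 = 0.7778
2: (59 − 35)²/35 = 576/35 = 16.4571
3: (11 − 19)²/19 = 64/19 = 3.3684
4: (30 − 34)²/34 = 16/34 = 0.4706
5: (17 − 15)²/15 = 4/15 = 0.2667
6+: (57 − 51)²/51 = 36/51 = 0.7059
Sum = 34.118
df = 6. Since 34.118 > 10.645, we reject H₀.

34.118; reject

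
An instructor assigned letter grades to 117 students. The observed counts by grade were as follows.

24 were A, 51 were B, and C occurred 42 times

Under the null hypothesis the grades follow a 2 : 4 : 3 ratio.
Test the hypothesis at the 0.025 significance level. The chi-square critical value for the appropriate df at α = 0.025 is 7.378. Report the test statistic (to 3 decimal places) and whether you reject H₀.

Ratio total = 9. Expected counts: 117×2/9 = 26, 117×4/9 = 52, 117×3/9 = 39.
A: (24 − 26)²/26 = 4/26 = 0.1538
B: (51 − 52)²/52 = 1/52 = 0.0192
C: (42 − 39)²/39 = 9/39 = 0.2308
Sum = 0.404
df = 2. Since 0.404 < 7.378, we do not reject H₀.

0.404; do not reject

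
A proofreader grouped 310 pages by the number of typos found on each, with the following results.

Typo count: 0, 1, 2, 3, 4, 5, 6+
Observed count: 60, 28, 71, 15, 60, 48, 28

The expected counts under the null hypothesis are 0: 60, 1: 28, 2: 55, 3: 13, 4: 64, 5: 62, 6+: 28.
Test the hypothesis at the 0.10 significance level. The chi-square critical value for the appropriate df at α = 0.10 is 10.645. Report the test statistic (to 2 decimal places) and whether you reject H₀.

8.37; do not reject

0: (60 − 60)²/60 = 0/60 = 0.000
1: (28 − 28)²/28 = 0/28 = 0.000
2: (71 − 55)²/55 = 256/55 = 4.655
3: (15 − 13)²/13 = 4/13 = 0.308
4: (60 − 64)²/64 = 16/64 = 0.250
5: (48 − 62)²/62 = 196/62 = 3.161
6+: (28 − 28)²/28 = 0/28 = 0.000
Sum = 8.37
df = 6. Since 8.37 < 10.645, we do not reject H₀.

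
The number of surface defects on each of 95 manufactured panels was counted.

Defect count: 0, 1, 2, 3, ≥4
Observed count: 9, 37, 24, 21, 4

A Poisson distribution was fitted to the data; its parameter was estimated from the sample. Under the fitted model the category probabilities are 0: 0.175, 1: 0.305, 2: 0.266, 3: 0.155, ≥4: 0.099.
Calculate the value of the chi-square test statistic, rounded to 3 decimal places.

11.564

Expected counts E_i = n·p_i: 95×0.175 = 16.625, 95×0.305 = 28.975, 95×0.266 = 25.27, 95×0.155 = 14.725, 95×0.099 = 9.405.
cat         O        E   (O−E)²/E
0           9   16.625     3.4972
1          37   28.975     2.2226
2          24    25.27     0.0638
3          21   14.725     2.6741
≥4          4    9.405     3.1062
Sum = 11.564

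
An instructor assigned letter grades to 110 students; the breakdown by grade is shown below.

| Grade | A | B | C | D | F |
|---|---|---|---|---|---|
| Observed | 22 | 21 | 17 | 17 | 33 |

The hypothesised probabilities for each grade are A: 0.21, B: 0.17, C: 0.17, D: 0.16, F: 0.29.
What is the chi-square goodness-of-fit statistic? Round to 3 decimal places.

0.548

Expected counts E_i = n·p_i: 110×0.21 = 23.1, 110×0.17 = 18.7, 110×0.17 = 18.7, 110×0.16 = 17.6, 110×0.29 = 31.9.
cat         O        E   (O−E)²/E
A          22     23.1     0.0524
B          21     18.7     0.2829
C          17     18.7     0.1545
D          17     17.6     0.0205
F          33     31.9     0.0379
Sum = 0.548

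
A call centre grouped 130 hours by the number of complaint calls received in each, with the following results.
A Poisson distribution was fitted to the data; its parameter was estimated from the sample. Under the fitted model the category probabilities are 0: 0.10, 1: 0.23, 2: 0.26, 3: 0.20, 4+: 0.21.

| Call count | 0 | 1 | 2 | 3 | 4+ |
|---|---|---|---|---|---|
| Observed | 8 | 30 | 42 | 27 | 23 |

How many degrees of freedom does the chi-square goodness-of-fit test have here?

3

There are k = 5 categories and 1 parameter estimated from the data, so df = 5 − 1 − 1 = 3.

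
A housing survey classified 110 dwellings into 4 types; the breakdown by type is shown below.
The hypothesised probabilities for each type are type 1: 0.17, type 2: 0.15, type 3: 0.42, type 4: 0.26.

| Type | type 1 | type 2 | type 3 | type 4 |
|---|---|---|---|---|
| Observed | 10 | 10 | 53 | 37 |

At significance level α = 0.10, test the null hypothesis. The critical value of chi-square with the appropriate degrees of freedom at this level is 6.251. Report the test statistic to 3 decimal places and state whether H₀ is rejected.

Expected counts E_i = n·p_i: 110×0.17 = 18.7, 110×0.15 = 16.5, 110×0.42 = 46.2, 110×0.26 = 28.6.
type 1: (10 − 18.7)²/18.7 = 75.69/18.7 = 4.0476
type 2: (10 − 16.5)²/16.5 = 42.25/16.5 = 2.5606
type 3: (53 − 46.2)²/46.2 = 46.24/46.2 = 1.0009
type 4: (37 − 28.6)²/28.6 = 70.56/28.6 = 2.4671
Sum = 10.076
df = 3. Since 10.076 > 6.251, we reject H₀.

10.076; reject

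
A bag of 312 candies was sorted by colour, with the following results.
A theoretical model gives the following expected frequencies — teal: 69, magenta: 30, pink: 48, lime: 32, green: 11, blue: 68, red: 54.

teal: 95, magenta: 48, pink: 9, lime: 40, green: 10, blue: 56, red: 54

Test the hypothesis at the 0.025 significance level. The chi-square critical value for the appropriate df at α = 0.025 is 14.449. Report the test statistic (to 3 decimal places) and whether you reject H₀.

cat          O        E   (O−E)²/E
teal        95       69     9.7971
magenta     48       30    10.8000
pink         9       48    31.6875
lime        40       32     2.0000
green       10       11     0.0909
blue        56       68     2.1176
red         54       54     0.0000
Sum = 56.493
df = 6. Since 56.493 > 14.449, we reject H₀.

56.493; reject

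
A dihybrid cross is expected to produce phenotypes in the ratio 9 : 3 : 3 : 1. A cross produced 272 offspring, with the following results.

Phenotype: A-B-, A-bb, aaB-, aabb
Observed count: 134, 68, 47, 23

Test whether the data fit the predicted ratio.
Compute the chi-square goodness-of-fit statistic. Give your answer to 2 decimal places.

10.46

Ratio total = 16. Expected counts: 272×9/16 = 153, 272×3/16 = 51, 272×3/16 = 51, 272×1/16 = 17.
χ² = (134−153)²/153 + (68−51)²/51 + (47−51)²/51 + (23−17)²/17
   = 2.359 + 5.667 + 0.314 + 2.118
Sum = 10.46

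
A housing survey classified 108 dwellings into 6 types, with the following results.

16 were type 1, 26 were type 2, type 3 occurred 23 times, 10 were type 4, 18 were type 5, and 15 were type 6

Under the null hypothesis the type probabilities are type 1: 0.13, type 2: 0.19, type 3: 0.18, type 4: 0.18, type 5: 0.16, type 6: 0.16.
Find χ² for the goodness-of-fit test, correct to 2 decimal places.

Expected counts E_i = n·p_i: 108×0.13 = 14.04, 108×0.19 = 20.52, 108×0.18 = 19.44, 108×0.18 = 19.44, 108×0.16 = 17.28, 108×0.16 = 17.28.
type 1: (16 − 14.04)²/14.04 = 3.8416/14.04 = 0.274
type 2: (26 − 20.52)²/20.52 = 30.0304/20.52 = 1.463
type 3: (23 − 19.44)²/19.44 = 12.6736/19.44 = 0.652
type 4: (10 − 19.44)²/19.44 = 89.1136/19.44 = 4.584
type 5: (18 − 17.28)²/17.28 = 0.5184/17.28 = 0.030
type 6: (15 − 17.28)²/17.28 = 5.1984/17.28 = 0.301
Sum = 7.30

7.30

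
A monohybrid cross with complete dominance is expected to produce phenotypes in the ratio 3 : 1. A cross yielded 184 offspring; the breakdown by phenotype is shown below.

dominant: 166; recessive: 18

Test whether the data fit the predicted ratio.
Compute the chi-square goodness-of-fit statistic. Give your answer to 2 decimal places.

Ratio total = 4. Expected counts: 184×3/4 = 138, 184×1/4 = 46.
dominant: (166 − 138)²/138 = 784/138 = 5.681
recessive: (18 − 46)²/46 = 784/46 = 17.043
Sum = 22.72

22.72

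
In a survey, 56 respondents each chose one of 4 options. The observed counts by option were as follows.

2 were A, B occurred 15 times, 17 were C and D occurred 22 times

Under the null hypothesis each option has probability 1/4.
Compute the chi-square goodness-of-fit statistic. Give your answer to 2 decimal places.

15.57

Under H₀ each category has probability 1/4, so each expected count is 56/4 = 14.
cat         O        E   (O−E)²/E
A           2       14     10.286
B          15       14      0.071
C          17       14      0.643
D          22       14      4.571
Sum = 15.57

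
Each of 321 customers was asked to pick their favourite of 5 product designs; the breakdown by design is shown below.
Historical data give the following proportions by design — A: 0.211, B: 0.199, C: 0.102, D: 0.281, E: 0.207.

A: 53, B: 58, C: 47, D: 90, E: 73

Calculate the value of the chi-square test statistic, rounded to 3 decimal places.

Expected counts E_i = n·p_i: 321×0.211 = 67.731, 321×0.199 = 63.879, 321×0.102 = 32.742, 321×0.281 = 90.201, 321×0.207 = 66.447.
χ² = (53−67.731)²/67.731 + (58−63.879)²/63.879 + (47−32.742)²/32.742 + (90−90.201)²/90.201 + (73−66.447)²/66.447
   = 3.2039 + 0.5411 + 6.2089 + 0.0004 + 0.6463
Sum = 10.601

10.601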